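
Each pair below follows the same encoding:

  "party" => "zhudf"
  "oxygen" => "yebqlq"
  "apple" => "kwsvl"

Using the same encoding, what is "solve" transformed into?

cvofl

Shifts by position in party: pos 0: p→z (+10), pos 1: a→h (+7), pos 2: r→u (+3), pos 3: t→d (+10), pos 4: y→f (+7) — repeating every 3. The shifts repeat in a cycle of length 3: positions 0,1,… shift by +10, +7, +3, then the pattern repeats.
On solve: s+10=c, o+7=v, l+3=o, v+10=f, e+7=l.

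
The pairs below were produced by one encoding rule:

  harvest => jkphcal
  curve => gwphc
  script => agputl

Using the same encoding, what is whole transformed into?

sjibc

h(7)→j(9) and a(0)→k(10) fit y≡11x+10 (mod 26); the inverse of 11 mod 26 is 19. Each letter's alphabet position (a=0..z=25) is mapped through 11·x+10 mod 26 — an affine cipher.
For whole: w(22)→11·22+10≡18=s; h(7)→11·7+10≡9=j; o(14)→11·14+10≡8=i; l(11)→11·11+10≡1=b; e(4)→11·4+10≡2=c (all mod 26).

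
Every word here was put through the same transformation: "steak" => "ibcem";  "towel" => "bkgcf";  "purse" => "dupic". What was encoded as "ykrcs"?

money

s(18)→i(8) and t(19)→b(1) fit y≡19x+4 (mod 26); the inverse of 19 mod 26 is 11. Treating letters as 0–25, the rule is x ↦ 19x + 4 (mod 26).
Decoding ykrcs: y(24)→11·(24−4)≡12=m; k(10)→11·(10−4)≡14=o; r(17)→11·(17−4)≡13=n; c(2)→11·(2−4)≡4=e; s(18)→11·(18−4)≡24=y (all mod 26).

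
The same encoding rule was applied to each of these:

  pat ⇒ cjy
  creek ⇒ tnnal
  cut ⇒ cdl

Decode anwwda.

The output letters match the input read backwards, each shifted +9: pat reversed is tap. Read the word backwards and shift each letter +9.
Reversing it on anwwda: shift back: a−9=r, n−9=e, w−9=n, w−9=n, d−9=u, a−9=r → rennur; then reverse → runner.

runner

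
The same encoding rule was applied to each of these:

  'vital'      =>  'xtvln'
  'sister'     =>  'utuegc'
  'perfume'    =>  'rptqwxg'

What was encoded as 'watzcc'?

uproar

The shifts repeat in a cycle of length 2: positions 0,1,… shift by +2, +11, then the pattern repeats.
Undoing it on watzcc: w−2=u, a−11=p, t−2=r, z−11=o, c−2=a, c−11=r.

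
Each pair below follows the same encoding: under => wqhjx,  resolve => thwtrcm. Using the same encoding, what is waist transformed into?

ydmxz

In under: u→w is +2, n→q is +3, d→h is +4, e→j is +5 — the shift increases by 1 each position. The shift increases by 1 at each position, starting from +2: 2, 3, 4, ….
For waist: w+2=y, a+3=d, i+4=m, s+5=x, t+6=z.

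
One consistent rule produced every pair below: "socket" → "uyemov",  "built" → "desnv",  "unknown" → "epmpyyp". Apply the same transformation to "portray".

rytvtka

Vowels shift forward by 10 and consonants shift forward by 2.
Applying it to portray: p(cons)+2=r, o(vowel)+10=y, r(cons)+2=t, t(cons)+2=v, r(cons)+2=t, a(vowel)+10=k, y(cons)+2=a.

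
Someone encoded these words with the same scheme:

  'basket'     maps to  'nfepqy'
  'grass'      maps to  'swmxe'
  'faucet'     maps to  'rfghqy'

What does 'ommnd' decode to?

Shifts by position in basket: pos 0: b→n (+12), pos 1: a→f (+5), pos 2: s→e (+12), pos 3: k→p (+5) — repeating every 2. A repeating key of period 2 is used — shifts +12, +5 over and over.
Decoding ommnd: o−12=c, m−5=h, m−12=a, n−5=i, d−12=r.

chair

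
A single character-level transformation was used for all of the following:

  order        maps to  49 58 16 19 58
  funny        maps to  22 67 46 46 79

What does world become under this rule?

73 49 58 40 16

Each letter becomes 3×(its alphabet position, a=1..z=26) + 4.
On world: w=23→73, o=15→49, r=18→58, l=12→40, d=4→16.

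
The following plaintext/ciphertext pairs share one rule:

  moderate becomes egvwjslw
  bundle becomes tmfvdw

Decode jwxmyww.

Compare letters: m→e is +18, o→g is +18, d→v is +18 — a constant shift. It's a constant shift of +18 (ROT18).
Undoing it on jwxmyww: j−18=r, w−18=e, x−18=f, m−18=u, y−18=g, w−18=e, w−18=e.

refugee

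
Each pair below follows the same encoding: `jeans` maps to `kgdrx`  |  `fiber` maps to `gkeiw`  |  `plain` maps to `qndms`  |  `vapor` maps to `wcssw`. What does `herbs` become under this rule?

The shift increases by 1 at each position, starting from +1: 1, 2, 3, ….
For herbs: h+1=i, e+2=g, r+3=u, b+4=f, s+5=x.

igufx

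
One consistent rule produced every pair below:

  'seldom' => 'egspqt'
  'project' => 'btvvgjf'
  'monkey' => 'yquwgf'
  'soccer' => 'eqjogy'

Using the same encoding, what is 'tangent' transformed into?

fcusguf

A repeating key of period 3 is used — shifts +12, +2, +7 over and over.
Applying it to tangent: t+12=f, a+2=c, n+7=u, g+12=s, e+2=g, n+7=u, t+12=f.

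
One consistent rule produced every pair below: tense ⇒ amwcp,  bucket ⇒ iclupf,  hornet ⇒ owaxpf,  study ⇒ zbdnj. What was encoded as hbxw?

atom

In tense: t→a is +7, e→m is +8, n→w is +9, s→c is +10 — the shift increases by 1 each position. The shift increases by 1 at each position, starting from +7: 7, 8, 9, ….
Undoing it on hbxw: h−7=a, b−8=t, x−9=o, w−10=m.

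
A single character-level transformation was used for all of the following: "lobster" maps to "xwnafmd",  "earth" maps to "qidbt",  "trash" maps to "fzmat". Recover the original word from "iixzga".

walrus

Shifts by position in lobster: pos 0: l→x (+12), pos 1: o→w (+8), pos 2: b→n (+12), pos 3: s→a (+8) — repeating every 2. The shifts repeat in a cycle of length 2: positions 0,1,… shift by +12, +8, then the pattern repeats.
Reversing it on iixzga: i−12=w, i−8=a, x−12=l, z−8=r, g−12=u, a−8=s.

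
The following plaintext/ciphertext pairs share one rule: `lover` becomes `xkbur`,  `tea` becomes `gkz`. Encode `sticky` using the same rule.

eqiozy

The output letters match the input read backwards, each shifted +6: lover reversed is revol. The word is reversed, then every letter is shifted forward by 6.
Applying it to sticky: reverse → ykcits; then shift: y+6=e, k+6=q, c+6=i, i+6=o, t+6=z, s+6=y.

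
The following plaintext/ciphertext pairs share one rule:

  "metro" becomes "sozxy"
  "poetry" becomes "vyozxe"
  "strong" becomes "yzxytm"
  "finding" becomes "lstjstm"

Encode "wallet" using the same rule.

ckrroz

The shift depends on letter class: consonant m→s is +6, but vowel e→o is +10. Two shifts are in play — +10 for a/e/i/o/u, +6 for every other letter.
On wallet: w(cons)+6=c, a(vowel)+10=k, l(cons)+6=r, l(cons)+6=r, e(vowel)+10=o, t(cons)+6=z.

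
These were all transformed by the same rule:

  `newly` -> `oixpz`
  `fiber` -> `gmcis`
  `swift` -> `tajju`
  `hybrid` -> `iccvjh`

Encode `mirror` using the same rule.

nmsvpv

The shifts repeat in a cycle of length 2: positions 0,1,… shift by +1, +4, then the pattern repeats.
On mirror: m+1=n, i+4=m, r+1=s, r+4=v, o+1=p, r+4=v.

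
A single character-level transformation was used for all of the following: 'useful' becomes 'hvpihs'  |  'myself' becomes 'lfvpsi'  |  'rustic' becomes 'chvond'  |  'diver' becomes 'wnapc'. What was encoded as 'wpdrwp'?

u(20)→h(7) and s(18)→v(21) fit y≡19x+17 (mod 26); the inverse of 19 mod 26 is 11. Each letter's alphabet position (a=0..z=25) is mapped through 19·x+17 mod 26 — an affine cipher.
Undoing it on wpdrwp: w(22)→11·(22−17)≡3=d; p(15)→11·(15−17)≡4=e; d(3)→11·(3−17)≡2=c; r(17)→11·(17−17)≡0=a; w(22)→11·(22−17)≡3=d; p(15)→11·(15−17)≡4=e (all mod 26).

decade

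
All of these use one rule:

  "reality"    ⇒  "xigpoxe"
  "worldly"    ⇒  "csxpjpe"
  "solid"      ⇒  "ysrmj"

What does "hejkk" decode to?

badge

The shifts repeat in a cycle of length 2: positions 0,1,… shift by +6, +4, then the pattern repeats.
Undoing it on hejkk: h−6=b, e−4=a, j−6=d, k−4=g, k−6=e.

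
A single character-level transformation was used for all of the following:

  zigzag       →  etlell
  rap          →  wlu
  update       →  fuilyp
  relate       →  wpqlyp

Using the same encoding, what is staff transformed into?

The shift depends on letter class: consonant z→e is +5, but vowel i→t is +11. The rule splits by letter class: vowels +11, consonants +5.
For staff: s(cons)+5=x, t(cons)+5=y, a(vowel)+11=l, f(cons)+5=k, f(cons)+5=k.

xylkk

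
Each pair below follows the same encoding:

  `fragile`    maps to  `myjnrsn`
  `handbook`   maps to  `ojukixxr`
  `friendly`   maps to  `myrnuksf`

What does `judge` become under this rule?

qdknn

The rule splits by letter class: vowels +9, consonants +7.
For judge: j(cons)+7=q, u(vowel)+9=d, d(cons)+7=k, g(cons)+7=n, e(vowel)+9=n.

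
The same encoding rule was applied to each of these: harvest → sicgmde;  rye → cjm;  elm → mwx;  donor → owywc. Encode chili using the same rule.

The shift depends on letter class: consonant h→s is +11, but vowel a→i is +8. Vowels shift forward by 8 and consonants shift forward by 11.
On chili: c(cons)+11=n, h(cons)+11=s, i(vowel)+8=q, l(cons)+11=w, i(vowel)+8=q.

nsqwq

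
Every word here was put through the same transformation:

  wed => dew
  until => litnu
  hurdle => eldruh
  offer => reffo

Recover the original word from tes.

The output letters match the input read backwards: wed reversed is dew. It's just the letters in reverse order.
Reversing it on tes: then reverse → set.

set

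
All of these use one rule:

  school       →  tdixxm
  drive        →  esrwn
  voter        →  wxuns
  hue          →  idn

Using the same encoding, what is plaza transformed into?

The shift depends on letter class: consonant s→t is +1, but vowel o→x is +9. Vowels shift forward by 9 and consonants shift forward by 1.
On plaza: p(cons)+1=q, l(cons)+1=m, a(vowel)+9=j, z(cons)+1=a, a(vowel)+9=j.

qmjaj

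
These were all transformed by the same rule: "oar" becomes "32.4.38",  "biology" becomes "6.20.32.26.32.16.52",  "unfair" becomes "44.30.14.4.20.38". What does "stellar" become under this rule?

40.42.12.26.26.4.38

Each letter becomes 2×(its alphabet position, a=1..z=26) + 2.
For stellar: s=19→40, t=20→42, e=5→12, l=12→26, l=12→26, a=1→4, r=18→38.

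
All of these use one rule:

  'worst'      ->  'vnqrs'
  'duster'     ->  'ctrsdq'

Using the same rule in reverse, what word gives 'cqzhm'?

Compare letters: w→v is +25, o→n is +25, r→q is +25 — a constant shift. This is a Caesar cipher with shift 25.
Undoing it on cqzhm: c−25=d, q−25=r, z−25=a, h−25=i, m−25=n.

drain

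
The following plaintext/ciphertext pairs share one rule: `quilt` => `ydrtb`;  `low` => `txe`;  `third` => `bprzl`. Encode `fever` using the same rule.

The rule splits by letter class: vowels +9, consonants +8.
For fever: f(cons)+8=n, e(vowel)+9=n, v(cons)+8=d, e(vowel)+9=n, r(cons)+8=z.

nndnz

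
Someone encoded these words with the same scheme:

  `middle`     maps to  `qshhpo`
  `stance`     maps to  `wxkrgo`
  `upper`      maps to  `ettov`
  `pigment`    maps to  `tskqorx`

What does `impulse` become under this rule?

sqtepwo

The rule splits by letter class: vowels +10, consonants +4.
Applying it to impulse: i(vowel)+10=s, m(cons)+4=q, p(cons)+4=t, u(vowel)+10=e, l(cons)+4=p, s(cons)+4=w, e(vowel)+10=o.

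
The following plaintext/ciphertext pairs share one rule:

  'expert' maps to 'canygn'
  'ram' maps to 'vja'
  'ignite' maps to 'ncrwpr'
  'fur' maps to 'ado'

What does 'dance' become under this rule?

nlwjm

The output letters match the input read backwards, each shifted +9: expert reversed is trepxe. Two steps: reverse the string, then apply a Caesar shift of +9.
On dance: reverse → ecnad; then shift: e+9=n, c+9=l, n+9=w, a+9=j, d+9=m.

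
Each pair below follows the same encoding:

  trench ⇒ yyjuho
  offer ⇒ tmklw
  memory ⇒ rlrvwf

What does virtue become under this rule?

Shifts by position in trench: pos 0: t→y (+5), pos 1: r→y (+7), pos 2: e→j (+5), pos 3: n→u (+7) — repeating every 2. It's a Vigenère-style cipher with numeric key [5,7]: position i shifts by key[i mod 2].
Applying it to virtue: v+5=a, i+7=p, r+5=w, t+7=a, u+5=z, e+7=l.

apwazl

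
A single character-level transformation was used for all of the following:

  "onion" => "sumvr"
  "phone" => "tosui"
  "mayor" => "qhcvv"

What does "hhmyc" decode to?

The shifts repeat in a cycle of length 2: positions 0,1,… shift by +4, +7, then the pattern repeats.
Decoding hhmyc: h−4=d, h−7=a, m−4=i, y−7=r, c−4=y.

dairy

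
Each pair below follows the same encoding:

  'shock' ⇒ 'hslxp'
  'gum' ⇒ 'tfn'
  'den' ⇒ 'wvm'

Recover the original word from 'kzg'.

Each pair mirrors across the alphabet (s↔h, h↔s, o↔l): positions sum to 25. Each letter is replaced by its mirror in the alphabet: a↔z, b↔y, c↔x, and so on (the Atbash cipher).
Reversing it on kzg: k↔p, z↔a, g↔t.

pat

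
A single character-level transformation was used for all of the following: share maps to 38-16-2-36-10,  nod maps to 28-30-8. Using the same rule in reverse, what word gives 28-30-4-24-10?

With a=1..z=26, the number is 2·pos.
Undoing it on 28-30-4-24-10: 28→(28−0)÷2=14=n, 30→(30−0)÷2=15=o, 4→(4−0)÷2=2=b, 24→(24−0)÷2=12=l, 10→(10−0)÷2=5=e.

noble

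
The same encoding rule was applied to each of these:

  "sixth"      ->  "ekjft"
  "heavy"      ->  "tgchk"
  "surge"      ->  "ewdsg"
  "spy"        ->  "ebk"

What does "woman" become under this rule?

iqycz

The shift depends on letter class: consonant s→e is +12, but vowel i→k is +2. Vowels shift forward by 2 and consonants shift forward by 12.
On woman: w(cons)+12=i, o(vowel)+2=q, m(cons)+12=y, a(vowel)+2=c, n(cons)+12=z.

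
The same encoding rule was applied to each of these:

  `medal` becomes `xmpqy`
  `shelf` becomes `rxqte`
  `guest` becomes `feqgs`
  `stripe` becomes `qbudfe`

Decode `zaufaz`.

notion

Two steps: reverse the string, then apply a Caesar shift of +12.
Undoing it on zaufaz: shift back: z−12=n, a−12=o, u−12=i, f−12=t, a−12=o, z−12=n → noiton; then reverse → notion.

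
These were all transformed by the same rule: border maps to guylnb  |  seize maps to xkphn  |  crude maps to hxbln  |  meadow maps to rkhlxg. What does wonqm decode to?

In border: b→g is +5, o→u is +6, r→y is +7, d→l is +8 — the shift increases by 1 each position. The shift increases by 1 at each position, starting from +5: 5, 6, 7, ….
Undoing it on wonqm: w−5=r, o−6=i, n−7=g, q−8=i, m−9=d.

rigid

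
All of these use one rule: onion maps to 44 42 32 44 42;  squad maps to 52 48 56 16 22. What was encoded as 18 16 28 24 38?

o(#15)→44 and n(#14)→42: differences scale by 2, so n = 2·pos + 14. Each letter becomes 2×(its alphabet position, a=1..z=26) + 14.
Undoing it on 18 16 28 24 38: 18→(18−14)÷2=2=b, 16→(16−14)÷2=1=a, 28→(28−14)÷2=7=g, 24→(24−14)÷2=5=e, 38→(38−14)÷2=12=l.

bagel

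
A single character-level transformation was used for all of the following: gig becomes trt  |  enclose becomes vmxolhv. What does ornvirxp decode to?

limerick

Each pair mirrors across the alphabet (g↔t, i↔r, g↔t): positions sum to 25. Each letter is replaced by its mirror in the alphabet: a↔z, b↔y, c↔x, and so on (the Atbash cipher).
Decoding ornvirxp: o↔l, r↔i, n↔m, v↔e, i↔r, r↔i, x↔c, p↔k.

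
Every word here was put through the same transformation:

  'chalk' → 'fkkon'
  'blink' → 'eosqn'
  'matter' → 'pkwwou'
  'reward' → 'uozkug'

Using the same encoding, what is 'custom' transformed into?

fevwyp

Vowels shift forward by 10 and consonants shift forward by 3.
On custom: c(cons)+3=f, u(vowel)+10=e, s(cons)+3=v, t(cons)+3=w, o(vowel)+10=y, m(cons)+3=p.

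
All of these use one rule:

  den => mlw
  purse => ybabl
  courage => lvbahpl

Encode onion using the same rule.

vwpvw

The shift depends on letter class: consonant d→m is +9, but vowel e→l is +7. Vowels shift forward by 7 and consonants shift forward by 9.
On onion: o(vowel)+7=v, n(cons)+9=w, i(vowel)+7=p, o(vowel)+7=v, n(cons)+9=w.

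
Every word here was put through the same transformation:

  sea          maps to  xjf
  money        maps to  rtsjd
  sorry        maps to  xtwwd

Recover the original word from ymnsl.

Compare letters: s→x is +5, e→j is +5, a→f is +5 — a constant shift. Every letter moves 5 places later in the alphabet, wrapping around z→a.
Reversing it on ymnsl: y−5=t, m−5=h, n−5=i, s−5=n, l−5=g.

thing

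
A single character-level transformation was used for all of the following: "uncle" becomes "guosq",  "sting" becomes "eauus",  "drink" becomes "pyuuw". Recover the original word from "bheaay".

pastor

Shifts by position in uncle: pos 0: u→g (+12), pos 1: n→u (+7), pos 2: c→o (+12), pos 3: l→s (+7) — repeating every 2. The shifts repeat in a cycle of length 2: positions 0,1,… shift by +12, +7, then the pattern repeats.
Reversing it on bheaay: b−12=p, h−7=a, e−12=s, a−7=t, a−12=o, y−7=r.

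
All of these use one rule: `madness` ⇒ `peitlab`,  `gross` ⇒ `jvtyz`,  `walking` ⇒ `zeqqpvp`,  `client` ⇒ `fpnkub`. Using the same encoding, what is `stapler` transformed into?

In madness: m→p is +3, a→e is +4, d→i is +5, n→t is +6 — the shift increases by 1 each position. The shift increases by 1 at each position, starting from +3: 3, 4, 5, ….
On stapler: s+3=v, t+4=x, a+5=f, p+6=v, l+7=s, e+8=m, r+9=a.

vxfvsma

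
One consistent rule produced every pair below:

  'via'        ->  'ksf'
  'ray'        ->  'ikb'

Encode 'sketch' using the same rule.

Two steps: reverse the string, then apply a Caesar shift of +10.
Applying it to sketch: reverse → hcteks; then shift: h+10=r, c+10=m, t+10=d, e+10=o, k+10=u, s+10=c.

rmdouc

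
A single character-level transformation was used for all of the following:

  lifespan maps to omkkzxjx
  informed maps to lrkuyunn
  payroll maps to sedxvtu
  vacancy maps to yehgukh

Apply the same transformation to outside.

In lifespan: l→o is +3, i→m is +4, f→k is +5, e→k is +6 — the shift increases by 1 each position. The shift increases by 1 at each position, starting from +3: 3, 4, 5, ….
For outside: o+3=r, u+4=y, t+5=y, s+6=y, i+7=p, d+8=l, e+9=n.

ryyypln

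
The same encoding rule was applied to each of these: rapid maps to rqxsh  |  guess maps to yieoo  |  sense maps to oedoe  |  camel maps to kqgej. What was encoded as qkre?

acre

r(17)→r(17) and a(0)→q(16) fit y≡23x+16 (mod 26); the inverse of 23 mod 26 is 17. Treating letters as 0–25, the rule is x ↦ 23x + 16 (mod 26).
Undoing it on qkre: q(16)→17·(16−16)≡0=a; k(10)→17·(10−16)≡2=c; r(17)→17·(17−16)≡17=r; e(4)→17·(4−16)≡4=e (all mod 26).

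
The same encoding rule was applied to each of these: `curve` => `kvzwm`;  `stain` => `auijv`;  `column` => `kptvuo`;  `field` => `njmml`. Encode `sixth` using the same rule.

ajfup

Shifts by position in curve: pos 0: c→k (+8), pos 1: u→v (+1), pos 2: r→z (+8), pos 3: v→w (+1) — repeating every 2. The shifts repeat in a cycle of length 2: positions 0,1,… shift by +8, +1, then the pattern repeats.
For sixth: s+8=a, i+1=j, x+8=f, t+1=u, h+8=p.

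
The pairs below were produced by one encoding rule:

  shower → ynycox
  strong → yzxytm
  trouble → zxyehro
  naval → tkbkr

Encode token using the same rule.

The shift depends on letter class: consonant s→y is +6, but vowel o→y is +10. Vowels shift forward by 10 and consonants shift forward by 6.
On token: t(cons)+6=z, o(vowel)+10=y, k(cons)+6=q, e(vowel)+10=o, n(cons)+6=t.

zyqot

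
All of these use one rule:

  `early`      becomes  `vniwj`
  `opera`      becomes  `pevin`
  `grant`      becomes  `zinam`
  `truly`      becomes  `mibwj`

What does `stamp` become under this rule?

e(4)→v(21) and a(0)→n(13) fit y≡15x+13 (mod 26); the inverse of 15 mod 26 is 7. Treating letters as 0–25, the rule is x ↦ 15x + 13 (mod 26).
On stamp: s(18)→15·18+13≡23=x; t(19)→15·19+13≡12=m; a(0)→15·0+13≡13=n; m(12)→15·12+13≡11=l; p(15)→15·15+13≡4=e (all mod 26).

xmnle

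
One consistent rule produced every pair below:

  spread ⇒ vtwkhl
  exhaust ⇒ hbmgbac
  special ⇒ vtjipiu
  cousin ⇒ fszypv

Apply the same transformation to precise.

In spread: s→v is +3, p→t is +4, r→w is +5, e→k is +6 — the shift increases by 1 each position. Each letter shifts forward by (position + 3), i.e. 3, 4, 5, … — the shift grows by one for each successive letter.
On precise: p+3=s, r+4=v, e+5=j, c+6=i, i+7=p, s+8=a, e+9=n.

svjipan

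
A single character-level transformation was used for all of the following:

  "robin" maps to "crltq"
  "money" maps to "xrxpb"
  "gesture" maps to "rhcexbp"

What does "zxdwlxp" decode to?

outline

Shifts by position in robin: pos 0: r→c (+11), pos 1: o→r (+3), pos 2: b→l (+10), pos 3: i→t (+11), pos 4: n→q (+3) — repeating every 3. A repeating key of period 3 is used — shifts +11, +3, +10 over and over.
Undoing it on zxdwlxp: z−11=o, x−3=u, d−10=t, w−11=l, l−3=i, x−10=n, p−11=e.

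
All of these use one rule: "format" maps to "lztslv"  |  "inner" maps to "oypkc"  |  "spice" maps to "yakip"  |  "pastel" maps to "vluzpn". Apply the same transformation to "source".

Shifts by position in format: pos 0: f→l (+6), pos 1: o→z (+11), pos 2: r→t (+2), pos 3: m→s (+6), pos 4: a→l (+11), pos 5: t→v (+2) — repeating every 3. It's a Vigenère-style cipher with numeric key [6,11,2]: position i shifts by key[i mod 3].
For source: s+6=y, o+11=z, u+2=w, r+6=x, c+11=n, e+2=g.

yzwxng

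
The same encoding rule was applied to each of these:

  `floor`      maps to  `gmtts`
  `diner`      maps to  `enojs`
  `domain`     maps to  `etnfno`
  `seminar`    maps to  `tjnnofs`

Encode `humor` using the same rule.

Two shifts are in play — +5 for a/e/i/o/u, +1 for every other letter.
For humor: h(cons)+1=i, u(vowel)+5=z, m(cons)+1=n, o(vowel)+5=t, r(cons)+1=s.

iznts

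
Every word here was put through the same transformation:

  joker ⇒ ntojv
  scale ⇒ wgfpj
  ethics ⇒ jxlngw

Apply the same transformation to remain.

vjqfnr

Two shifts are in play — +5 for a/e/i/o/u, +4 for every other letter.
Applying it to remain: r(cons)+4=v, e(vowel)+5=j, m(cons)+4=q, a(vowel)+5=f, i(vowel)+5=n, n(cons)+4=r.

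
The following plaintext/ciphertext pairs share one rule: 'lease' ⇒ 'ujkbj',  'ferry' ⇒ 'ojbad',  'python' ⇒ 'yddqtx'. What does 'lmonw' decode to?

cheer

Shifts by position in lease: pos 0: l→u (+9), pos 1: e→j (+5), pos 2: a→k (+10), pos 3: s→b (+9), pos 4: e→j (+5) — repeating every 3. It's a Vigenère-style cipher with numeric key [9,5,10]: position i shifts by key[i mod 3].
Undoing it on lmonw: l−9=c, m−5=h, o−10=e, n−9=e, w−5=r.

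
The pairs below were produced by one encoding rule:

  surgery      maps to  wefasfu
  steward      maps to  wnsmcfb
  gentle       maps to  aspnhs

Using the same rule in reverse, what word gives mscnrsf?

Treating letters as 0–25, the rule is x ↦ 17x + 2 (mod 26).
Undoing it on mscnrsf: m(12)→23·(12−2)≡22=w; s(18)→23·(18−2)≡4=e; c(2)→23·(2−2)≡0=a; n(13)→23·(13−2)≡19=t; r(17)→23·(17−2)≡7=h; s(18)→23·(18−2)≡4=e; f(5)→23·(5−2)≡17=r (all mod 26).

weather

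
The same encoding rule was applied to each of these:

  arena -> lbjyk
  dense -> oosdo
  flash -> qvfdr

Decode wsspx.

Shifts by position in arena: pos 0: a→l (+11), pos 1: r→b (+10), pos 2: e→j (+5), pos 3: n→y (+11), pos 4: a→k (+10) — repeating every 3. A repeating key of period 3 is used — shifts +11, +10, +5 over and over.
Decoding wsspx: w−11=l, s−10=i, s−5=n, p−11=e, x−10=n.

linen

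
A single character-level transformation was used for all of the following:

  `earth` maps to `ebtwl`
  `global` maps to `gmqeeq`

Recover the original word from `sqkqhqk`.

In earth: e→e is +0, a→b is +1, r→t is +2, t→w is +3 — the shift increases by 1 each position. Each letter shifts forward by its position index (0, 1, 2, …) — the shift grows by one for each successive letter.
Undoing it on sqkqhqk: s−0=s, q−1=p, k−2=i, q−3=n, h−4=d, q−5=l, k−6=e.

spindle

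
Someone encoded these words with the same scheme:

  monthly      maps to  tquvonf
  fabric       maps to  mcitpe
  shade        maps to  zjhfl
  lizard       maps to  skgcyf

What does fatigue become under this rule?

The shifts repeat in a cycle of length 2: positions 0,1,… shift by +7, +2, then the pattern repeats.
On fatigue: f+7=m, a+2=c, t+7=a, i+2=k, g+7=n, u+2=w, e+7=l.

mcaknwl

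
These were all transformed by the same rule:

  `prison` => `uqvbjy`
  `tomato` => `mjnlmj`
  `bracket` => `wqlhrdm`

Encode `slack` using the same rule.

Treating letters as 0–25, the rule is x ↦ 11x + 11 (mod 26).
Applying it to slack: s(18)→11·18+11≡1=b; l(11)→11·11+11≡2=c; a(0)→11·0+11≡11=l; c(2)→11·2+11≡7=h; k(10)→11·10+11≡17=r (all mod 26).

bclhr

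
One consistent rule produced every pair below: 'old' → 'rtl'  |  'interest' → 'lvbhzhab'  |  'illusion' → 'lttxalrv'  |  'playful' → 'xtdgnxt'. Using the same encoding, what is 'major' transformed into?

The shift depends on letter class: consonant l→t is +8, but vowel o→r is +3. Vowels shift forward by 3 and consonants shift forward by 8.
On major: m(cons)+8=u, a(vowel)+3=d, j(cons)+8=r, o(vowel)+3=r, r(cons)+8=z.

udrrz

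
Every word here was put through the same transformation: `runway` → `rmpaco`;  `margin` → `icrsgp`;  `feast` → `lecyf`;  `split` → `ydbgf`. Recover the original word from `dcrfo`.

party

r(17)→r(17) and u(20)→m(12) fit y≡7x+2 (mod 26); the inverse of 7 mod 26 is 15. This is an affine cipher: with a=0,…,z=25, each position x becomes (7x+2) mod 26.
Undoing it on dcrfo: d(3)→15·(3−2)≡15=p; c(2)→15·(2−2)≡0=a; r(17)→15·(17−2)≡17=r; f(5)→15·(5−2)≡19=t; o(14)→15·(14−2)≡24=y (all mod 26).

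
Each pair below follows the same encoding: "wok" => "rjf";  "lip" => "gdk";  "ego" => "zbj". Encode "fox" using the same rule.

ajs

Compare letters: w→r is +21, o→j is +21, k→f is +21 — a constant shift. Each letter is shifted forward by 21 in the alphabet (a Caesar shift of +21).
For fox: f+21=a, o+21=j, x+21=s.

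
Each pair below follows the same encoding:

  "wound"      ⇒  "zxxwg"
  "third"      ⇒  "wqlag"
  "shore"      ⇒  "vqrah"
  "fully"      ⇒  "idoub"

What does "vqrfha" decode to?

Shifts by position in wound: pos 0: w→z (+3), pos 1: o→x (+9), pos 2: u→x (+3), pos 3: n→w (+9) — repeating every 2. It's a Vigenère-style cipher with numeric key [3,9]: position i shifts by key[i mod 2].
Reversing it on vqrfha: v−3=s, q−9=h, r−3=o, f−9=w, h−3=e, a−9=r.

shower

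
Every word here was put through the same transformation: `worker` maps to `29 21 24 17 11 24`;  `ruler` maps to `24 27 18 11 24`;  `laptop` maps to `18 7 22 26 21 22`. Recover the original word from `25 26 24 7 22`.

The number is (letter's place in the alphabet, a=1) + 6.
Undoing it on 25 26 24 7 22: 25→(25−6)÷1=19=s, 26→(26−6)÷1=20=t, 24→(24−6)÷1=18=r, 7→(7−6)÷1=1=a, 22→(22−6)÷1=16=p.

strap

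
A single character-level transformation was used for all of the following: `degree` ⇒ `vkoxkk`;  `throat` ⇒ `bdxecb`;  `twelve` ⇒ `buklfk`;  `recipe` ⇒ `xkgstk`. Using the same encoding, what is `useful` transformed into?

qmkzql

Treating letters as 0–25, the rule is x ↦ 15x + 2 (mod 26).
Applying it to useful: u(20)→15·20+2≡16=q; s(18)→15·18+2≡12=m; e(4)→15·4+2≡10=k; f(5)→15·5+2≡25=z; u(20)→15·20+2≡16=q; l(11)→15·11+2≡11=l (all mod 26).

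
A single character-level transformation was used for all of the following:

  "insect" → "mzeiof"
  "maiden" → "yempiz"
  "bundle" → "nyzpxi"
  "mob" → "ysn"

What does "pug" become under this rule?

Vowels shift forward by 4 and consonants shift forward by 12.
For pug: p(cons)+12=b, u(vowel)+4=y, g(cons)+12=s.

bys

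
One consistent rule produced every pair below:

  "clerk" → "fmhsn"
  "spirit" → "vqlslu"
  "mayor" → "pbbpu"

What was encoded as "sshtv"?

Shifts by position in clerk: pos 0: c→f (+3), pos 1: l→m (+1), pos 2: e→h (+3), pos 3: r→s (+1) — repeating every 2. It's a Vigenère-style cipher with numeric key [3,1]: position i shifts by key[i mod 2].
Undoing it on sshtv: s−3=p, s−1=r, h−3=e, t−1=s, v−3=s.

press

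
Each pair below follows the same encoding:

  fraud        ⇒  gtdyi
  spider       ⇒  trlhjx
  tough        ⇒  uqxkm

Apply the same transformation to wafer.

In fraud: f→g is +1, r→t is +2, a→d is +3, u→y is +4 — the shift increases by 1 each position. The shift increases by 1 at each position, starting from +1: 1, 2, 3, ….
On wafer: w+1=x, a+2=c, f+3=i, e+4=i, r+5=w.

xciiw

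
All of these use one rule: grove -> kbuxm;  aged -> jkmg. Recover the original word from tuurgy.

The output letters match the input read backwards, each shifted +6: grove reversed is evorg. Read the word backwards and shift each letter +6.
Decoding tuurgy: shift back: t−6=n, u−6=o, u−6=o, r−6=l, g−6=a, y−6=s → noolas; then reverse → saloon.

saloon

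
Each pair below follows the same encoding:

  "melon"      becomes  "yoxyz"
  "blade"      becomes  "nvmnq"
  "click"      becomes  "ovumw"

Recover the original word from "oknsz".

Shifts by position in melon: pos 0: m→y (+12), pos 1: e→o (+10), pos 2: l→x (+12), pos 3: o→y (+10) — repeating every 2. It's a Vigenère-style cipher with numeric key [12,10]: position i shifts by key[i mod 2].
Reversing it on oknsz: o−12=c, k−10=a, n−12=b, s−10=i, z−12=n.

cabin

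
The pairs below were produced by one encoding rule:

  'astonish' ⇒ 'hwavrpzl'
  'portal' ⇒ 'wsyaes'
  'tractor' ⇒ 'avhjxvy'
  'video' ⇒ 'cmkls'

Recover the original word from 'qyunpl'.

jungle

Shifts by position in astonish: pos 0: a→h (+7), pos 1: s→w (+4), pos 2: t→a (+7), pos 3: o→v (+7), pos 4: n→r (+4), pos 5: i→p (+7) — repeating every 3. The shifts repeat in a cycle of length 3: positions 0,1,… shift by +7, +4, +7, then the pattern repeats.
Undoing it on qyunpl: q−7=j, y−4=u, u−7=n, n−7=g, p−4=l, l−7=e.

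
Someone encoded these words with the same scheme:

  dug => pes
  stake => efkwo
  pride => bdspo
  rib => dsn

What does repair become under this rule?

The shift depends on letter class: consonant d→p is +12, but vowel u→e is +10. Two shifts are in play — +10 for a/e/i/o/u, +12 for every other letter.
Applying it to repair: r(cons)+12=d, e(vowel)+10=o, p(cons)+12=b, a(vowel)+10=k, i(vowel)+10=s, r(cons)+12=d.

dobksd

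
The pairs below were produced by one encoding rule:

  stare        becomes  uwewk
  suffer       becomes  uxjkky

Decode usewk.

In stare: s→u is +2, t→w is +3, a→e is +4, r→w is +5 — the shift increases by 1 each position. Each letter shifts forward by (position + 2), i.e. 2, 3, 4, … — the shift grows by one for each successive letter.
Reversing it on usewk: u−2=s, s−3=p, e−4=a, w−5=r, k−6=e.

spare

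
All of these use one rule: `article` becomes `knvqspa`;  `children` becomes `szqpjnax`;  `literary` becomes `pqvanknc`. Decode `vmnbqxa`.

turbine

This is an affine cipher: with a=0,…,z=25, each position x becomes (17x+10) mod 26.
Decoding vmnbqxa: v(21)→23·(21−10)≡19=t; m(12)→23·(12−10)≡20=u; n(13)→23·(13−10)≡17=r; b(1)→23·(1−10)≡1=b; q(16)→23·(16−10)≡8=i; x(23)→23·(23−10)≡13=n; a(0)→23·(0−10)≡4=e (all mod 26).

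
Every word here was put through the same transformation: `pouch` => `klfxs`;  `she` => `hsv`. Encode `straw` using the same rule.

Letters are reflected about the middle of the alphabet (position → 25−position): Atbash.
On straw: s↔h, t↔g, r↔i, a↔z, w↔d.

hgizd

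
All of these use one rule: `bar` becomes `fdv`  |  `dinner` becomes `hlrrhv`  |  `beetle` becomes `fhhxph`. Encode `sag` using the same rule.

wdk

The shift depends on letter class: consonant b→f is +4, but vowel a→d is +3. The rule splits by letter class: vowels +3, consonants +4.
Applying it to sag: s(cons)+4=w, a(vowel)+3=d, g(cons)+4=k.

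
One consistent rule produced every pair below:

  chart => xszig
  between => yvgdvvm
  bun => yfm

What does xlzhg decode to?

Each pair mirrors across the alphabet (c↔x, h↔s, a↔z): positions sum to 25. Each letter is replaced by its mirror in the alphabet: a↔z, b↔y, c↔x, and so on (the Atbash cipher).
Undoing it on xlzhg: x↔c, l↔o, z↔a, h↔s, g↔t.

coast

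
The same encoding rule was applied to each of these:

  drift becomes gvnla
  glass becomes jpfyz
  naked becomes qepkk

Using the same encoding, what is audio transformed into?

In drift: d→g is +3, r→v is +4, i→n is +5, f→l is +6 — the shift increases by 1 each position. The shift increases by 1 at each position, starting from +3: 3, 4, 5, ….
Applying it to audio: a+3=d, u+4=y, d+5=i, i+6=o, o+7=v.

dyiov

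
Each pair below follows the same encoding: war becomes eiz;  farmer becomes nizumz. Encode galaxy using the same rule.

oitifg

Compare letters: w→e is +8, a→i is +8, r→z is +8 — a constant shift. Every letter moves 8 places later in the alphabet, wrapping around z→a.
Applying it to galaxy: g+8=o, a+8=i, l+8=t, a+8=i, x+8=f, y+8=g.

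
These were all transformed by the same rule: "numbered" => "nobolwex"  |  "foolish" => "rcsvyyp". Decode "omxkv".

lance

Two steps: reverse the string, then apply a Caesar shift of +10.
Decoding omxkv: shift back: o−10=e, m−10=c, x−10=n, k−10=a, v−10=l → ecnal; then reverse → lance.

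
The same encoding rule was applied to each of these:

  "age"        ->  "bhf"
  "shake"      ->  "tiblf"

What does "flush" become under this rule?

gmvti

Every letter moves 1 place later in the alphabet, wrapping around z→a.
On flush: f+1=g, l+1=m, u+1=v, s+1=t, h+1=i.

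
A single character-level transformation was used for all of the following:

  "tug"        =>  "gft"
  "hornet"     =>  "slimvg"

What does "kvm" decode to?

pen

Each pair mirrors across the alphabet (t↔g, u↔f, g↔t): positions sum to 25. Letters are reflected about the middle of the alphabet (position → 25−position): Atbash.
Decoding kvm: k↔p, v↔e, m↔n.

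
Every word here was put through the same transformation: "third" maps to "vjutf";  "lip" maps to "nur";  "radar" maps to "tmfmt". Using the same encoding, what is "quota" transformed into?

The shift depends on letter class: consonant t→v is +2, but vowel i→u is +12. Vowels shift forward by 12 and consonants shift forward by 2.
For quota: q(cons)+2=s, u(vowel)+12=g, o(vowel)+12=a, t(cons)+2=v, a(vowel)+12=m.

sgavm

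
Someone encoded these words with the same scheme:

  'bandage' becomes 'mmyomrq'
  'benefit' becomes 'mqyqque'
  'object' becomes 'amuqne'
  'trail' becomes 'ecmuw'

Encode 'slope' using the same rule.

The shift depends on letter class: consonant b→m is +11, but vowel a→m is +12. The rule splits by letter class: vowels +12, consonants +11.
On slope: s(cons)+11=d, l(cons)+11=w, o(vowel)+12=a, p(cons)+11=a, e(vowel)+12=q.

dwaaq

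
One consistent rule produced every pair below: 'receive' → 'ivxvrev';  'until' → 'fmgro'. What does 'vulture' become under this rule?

efogfiv

Each pair mirrors across the alphabet (r↔i, e↔v, c↔x): positions sum to 25. Each letter is replaced by its mirror in the alphabet: a↔z, b↔y, c↔x, and so on (the Atbash cipher).
Applying it to vulture: v↔e, u↔f, l↔o, t↔g, u↔f, r↔i, e↔v.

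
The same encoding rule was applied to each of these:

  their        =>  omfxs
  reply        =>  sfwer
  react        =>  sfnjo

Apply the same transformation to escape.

fdjnwf

Each letter's alphabet position (a=0..z=25) is mapped through 11·x+13 mod 26 — an affine cipher.
On escape: e(4)→11·4+13≡5=f; s(18)→11·18+13≡3=d; c(2)→11·2+13≡9=j; a(0)→11·0+13≡13=n; p(15)→11·15+13≡22=w; e(4)→11·4+13≡5=f (all mod 26).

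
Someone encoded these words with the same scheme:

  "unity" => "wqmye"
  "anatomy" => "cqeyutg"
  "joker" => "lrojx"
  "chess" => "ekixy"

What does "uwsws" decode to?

In unity: u→w is +2, n→q is +3, i→m is +4, t→y is +5 — the shift increases by 1 each position. Each letter shifts forward by (position + 2), i.e. 2, 3, 4, … — the shift grows by one for each successive letter.
Decoding uwsws: u−2=s, w−3=t, s−4=o, w−5=r, s−6=m.

storm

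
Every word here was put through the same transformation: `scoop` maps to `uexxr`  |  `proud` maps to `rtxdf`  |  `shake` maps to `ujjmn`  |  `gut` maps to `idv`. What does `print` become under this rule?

rtrpv

The shift depends on letter class: consonant s→u is +2, but vowel o→x is +9. The rule splits by letter class: vowels +9, consonants +2.
For print: p(cons)+2=r, r(cons)+2=t, i(vowel)+9=r, n(cons)+2=p, t(cons)+2=v.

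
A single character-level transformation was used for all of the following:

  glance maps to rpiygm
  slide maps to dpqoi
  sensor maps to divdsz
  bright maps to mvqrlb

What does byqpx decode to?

quiet

Shifts by position in glance: pos 0: g→r (+11), pos 1: l→p (+4), pos 2: a→i (+8), pos 3: n→y (+11), pos 4: c→g (+4), pos 5: e→m (+8) — repeating every 3. The shifts repeat in a cycle of length 3: positions 0,1,… shift by +11, +4, +8, then the pattern repeats.
Decoding byqpx: b−11=q, y−4=u, q−8=i, p−11=e, x−4=t.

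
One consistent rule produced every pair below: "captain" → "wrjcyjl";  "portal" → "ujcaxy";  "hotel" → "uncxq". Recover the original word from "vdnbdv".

museum

The output letters match the input read backwards, each shifted +9: captain reversed is niatpac. Two steps: reverse the string, then apply a Caesar shift of +9.
Decoding vdnbdv: shift back: v−9=m, d−9=u, n−9=e, b−9=s, d−9=u, v−9=m → muesum; then reverse → museum.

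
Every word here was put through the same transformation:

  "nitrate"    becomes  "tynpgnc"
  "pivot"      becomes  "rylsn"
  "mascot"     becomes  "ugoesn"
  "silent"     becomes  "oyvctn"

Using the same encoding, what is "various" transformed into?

n(13)→t(19) and i(8)→y(24) fit y≡25x+6 (mod 26); the inverse of 25 mod 26 is 25. Each letter's alphabet position (a=0..z=25) is mapped through 25·x+6 mod 26 — an affine cipher.
On various: v(21)→25·21+6≡11=l; a(0)→25·0+6≡6=g; r(17)→25·17+6≡15=p; i(8)→25·8+6≡24=y; o(14)→25·14+6≡18=s; u(20)→25·20+6≡12=m; s(18)→25·18+6≡14=o (all mod 26).

lgpysmo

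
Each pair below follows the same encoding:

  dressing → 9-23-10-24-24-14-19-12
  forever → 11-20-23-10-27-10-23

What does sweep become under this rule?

d is letter #4 and maps to 9: an offset of 5. Each letter is replaced by its alphabet position (a=1..z=26) + 5.
Applying it to sweep: s=19→24, w=23→28, e=5→10, e=5→10, p=16→21.

24-28-10-10-21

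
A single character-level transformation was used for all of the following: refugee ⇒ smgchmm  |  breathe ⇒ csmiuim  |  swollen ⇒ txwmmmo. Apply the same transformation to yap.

The shift depends on letter class: consonant r→s is +1, but vowel e→m is +8. Two shifts are in play — +8 for a/e/i/o/u, +1 for every other letter.
On yap: y(cons)+1=z, a(vowel)+8=i, p(cons)+1=q.

ziq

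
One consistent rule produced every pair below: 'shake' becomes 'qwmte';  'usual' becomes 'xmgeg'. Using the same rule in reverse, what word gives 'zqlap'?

The output letters match the input read backwards, each shifted +12: shake reversed is ekahs. The word is reversed, then every letter is shifted forward by 12.
Decoding zqlap: shift back: z−12=n, q−12=e, l−12=z, a−12=o, p−12=d → nezod; then reverse → dozen.

dozen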